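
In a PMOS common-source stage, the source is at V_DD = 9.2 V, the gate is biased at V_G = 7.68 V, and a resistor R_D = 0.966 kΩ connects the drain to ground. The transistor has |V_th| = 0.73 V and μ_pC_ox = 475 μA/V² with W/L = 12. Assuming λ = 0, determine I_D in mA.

I_D = 1.78 mA

V_SG = V_DD − V_G = 9.2 − 7.68 = 1.52 V, so V_ov = 1.52 − 0.73 = 0.79 V.
k_p = μ_pC_ox · (W/L) = 5.7 mA/V².
Assume saturation: I_D = ½ k_p V_ov² = 0.5 × 5.7 × 0.79² = 1.78 mA, giving V_SD = V_DD − I_D R_D = 9.2 − 1.78 × 0.966 = 7.48 V.
V_SD = 7.48 V ≥ V_ov = 0.79 V, confirming saturation.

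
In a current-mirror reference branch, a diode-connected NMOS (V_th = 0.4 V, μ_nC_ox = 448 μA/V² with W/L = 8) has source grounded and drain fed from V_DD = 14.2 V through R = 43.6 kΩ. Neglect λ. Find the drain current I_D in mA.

I_D = 0.307 mA

With gate tied to drain, V_GS = V_DS ≥ V_GS − V_th, so the device is in saturation.
k_n = μ_nC_ox · (W/L) = 3.584 mA/V².
KCL at the drain: ½ k_n (V_GS − V_th)² = (V_DD − V_GS)/R.
Let x = V_GS − 0.4. Then 78.1 x² + x − 13.8 = 0, giving x = 0.414 V (positive root), so V_GS = 0.814 V.
I_D = (V_DD − V_GS)/R = (14.2 − 0.814) / 43.6 = 0.307 mA.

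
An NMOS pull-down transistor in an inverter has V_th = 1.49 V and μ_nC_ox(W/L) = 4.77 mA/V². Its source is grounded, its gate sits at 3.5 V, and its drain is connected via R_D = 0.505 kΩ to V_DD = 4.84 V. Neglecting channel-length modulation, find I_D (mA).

V_GS = V_G = 3.5 V, so V_ov = 3.5 − 1.49 = 2.01 V.
Assume saturation: I_D = ½ k_n V_ov² = 0.5 × 4.77 × 2.01² = 9.64 mA, giving V_DS = V_DD − I_D R_D = 4.84 − 9.64 × 0.505 = -0.026 V.
But -0.026 V < V_ov = 2.01 V, so the device is actually in triode.
In triode I_D = k_n[V_ov V_DS − ½ V_DS²] and I_D = (V_DD − V_DS)/R_D. Equating: 1.2 V_DS² − 5.842 V_DS + 4.84 = 0, giving V_DS = 1.06 V (the root below V_ov).
I_D = (4.84 − 1.06) / 0.505 = 7.48 mA.

I_D = 7.48 mA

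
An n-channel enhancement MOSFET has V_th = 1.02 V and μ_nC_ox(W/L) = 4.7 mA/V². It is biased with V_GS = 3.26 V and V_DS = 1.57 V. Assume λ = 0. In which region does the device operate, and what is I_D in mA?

Triode; I_D = 10.7 mA

V_ov = V_GS − V_th = 3.26 − 1.02 = 2.24 V.
Since V_DS = 1.57 V < V_ov = 2.24 V, the device is in the triode region.
I_D = k_n [V_ov · V_DS − ½ V_DS²] = 4.7 × [2.24 × 1.57 − 0.5 × 1.57²] = 10.7 mA.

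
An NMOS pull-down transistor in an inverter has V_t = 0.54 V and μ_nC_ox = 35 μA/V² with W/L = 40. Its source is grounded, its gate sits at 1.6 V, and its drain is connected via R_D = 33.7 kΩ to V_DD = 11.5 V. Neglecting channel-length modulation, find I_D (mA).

I_D = 0.334 mA

V_GS = V_G = 1.6 V, so V_ov = 1.6 − 0.54 = 1.06 V.
k_n = μ_nC_ox · (W/L) = 1.4 mA/V².
Assume saturation: I_D = ½ k_n V_ov² = 0.5 × 1.4 × 1.06² = 0.787 mA, giving V_DS = V_DD − I_D R_D = 11.5 − 0.787 × 33.7 = -15 V.
But -15 V < V_ov = 1.06 V, so the device is actually in triode.
In triode I_D = k_n[V_ov V_DS − ½ V_DS²] and I_D = (V_DD − V_DS)/R_D. Equating: 23.6 V_DS² − 51.01 V_DS + 11.5 = 0, giving V_DS = 0.256 V (the root below V_ov).
I_D = (11.5 − 0.256) / 33.7 = 0.334 mA.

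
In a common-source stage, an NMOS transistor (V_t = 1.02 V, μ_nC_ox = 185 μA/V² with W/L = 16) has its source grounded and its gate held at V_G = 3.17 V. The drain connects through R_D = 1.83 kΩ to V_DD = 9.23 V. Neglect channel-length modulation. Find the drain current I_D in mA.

V_GS = V_G = 3.17 V, so V_ov = 3.17 − 1.02 = 2.15 V.
k_n = μ_nC_ox · (W/L) = 2.96 mA/V².
Assume saturation: I_D = ½ k_n V_ov² = 0.5 × 2.96 × 2.15² = 6.84 mA, giving V_DS = V_DD − I_D R_D = 9.23 − 6.84 × 1.83 = -3.29 V.
But -3.29 V < V_ov = 2.15 V, so the device is actually in triode.
In triode I_D = k_n[V_ov V_DS − ½ V_DS²] and I_D = (V_DD − V_DS)/R_D. Equating: 2.71 V_DS² − 12.65 V_DS + 9.23 = 0, giving V_DS = 0.905 V (the root below V_ov).
I_D = (9.23 − 0.905) / 1.83 = 4.55 mA.

I_D = 4.55 mA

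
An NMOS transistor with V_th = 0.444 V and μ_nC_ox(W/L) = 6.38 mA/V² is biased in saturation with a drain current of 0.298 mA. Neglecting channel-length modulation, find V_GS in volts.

In saturation I_D = ½ k_n (V_GS − V_th)², so V_GS − V_th = √(2 I_D / k_n) = √(2 × 0.298 / 6.38) = 0.306 V.
V_GS = 0.444 + 0.306 = 0.75 V.

V_GS = 0.750 V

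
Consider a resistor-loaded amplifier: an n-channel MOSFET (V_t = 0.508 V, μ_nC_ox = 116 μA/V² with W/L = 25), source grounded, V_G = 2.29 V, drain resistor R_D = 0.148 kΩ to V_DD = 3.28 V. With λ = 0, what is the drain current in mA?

V_GS = V_G = 2.29 V, so V_ov = 2.29 − 0.508 = 1.78 V.
k_n = μ_nC_ox · (W/L) = 2.9 mA/V².
Assume saturation: I_D = ½ k_n V_ov² = 0.5 × 2.9 × 1.78² = 4.6 mA, giving V_DS = V_DD − I_D R_D = 3.28 − 4.6 × 0.148 = 2.6 V.
V_DS = 2.6 V ≥ V_ov = 1.78 V, confirming saturation.

I_D = 4.60 mA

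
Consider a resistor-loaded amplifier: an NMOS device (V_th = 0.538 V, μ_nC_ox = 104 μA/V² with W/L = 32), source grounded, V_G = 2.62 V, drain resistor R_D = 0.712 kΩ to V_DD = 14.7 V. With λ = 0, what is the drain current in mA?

V_GS = V_G = 2.62 V, so V_ov = 2.62 − 0.538 = 2.08 V.
k_n = μ_nC_ox · (W/L) = 3.328 mA/V².
Assume saturation: I_D = ½ k_n V_ov² = 0.5 × 3.328 × 2.08² = 7.21 mA, giving V_DS = V_DD − I_D R_D = 14.7 − 7.21 × 0.712 = 9.56 V.
V_DS = 9.56 V ≥ V_ov = 2.08 V, confirming saturation.

I_D = 7.21 mA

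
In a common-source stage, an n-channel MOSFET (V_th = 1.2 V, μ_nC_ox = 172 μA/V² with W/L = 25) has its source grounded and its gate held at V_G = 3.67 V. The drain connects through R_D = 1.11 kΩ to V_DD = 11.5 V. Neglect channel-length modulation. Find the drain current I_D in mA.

I_D = 9.33 mA

V_GS = V_G = 3.67 V, so V_ov = 3.67 − 1.2 = 2.47 V.
k_n = μ_nC_ox · (W/L) = 4.3 mA/V².
Assume saturation: I_D = ½ k_n V_ov² = 0.5 × 4.3 × 2.47² = 13.1 mA, giving V_DS = V_DD − I_D R_D = 11.5 − 13.1 × 1.11 = -3.06 V.
But -3.06 V < V_ov = 2.47 V, so the device is actually in triode.
In triode I_D = k_n[V_ov V_DS − ½ V_DS²] and I_D = (V_DD − V_DS)/R_D. Equating: 2.39 V_DS² − 12.79 V_DS + 11.5 = 0, giving V_DS = 1.14 V (the root below V_ov).
I_D = (11.5 − 1.14) / 1.11 = 9.33 mA.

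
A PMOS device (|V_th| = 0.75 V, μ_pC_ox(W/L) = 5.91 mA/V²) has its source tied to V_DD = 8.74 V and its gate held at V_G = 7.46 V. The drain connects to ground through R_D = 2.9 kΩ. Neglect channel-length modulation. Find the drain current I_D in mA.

V_SG = V_DD − V_G = 8.74 − 7.46 = 1.28 V, so V_ov = 1.28 − 0.75 = 0.53 V.
Assume saturation: I_D = ½ k_p V_ov² = 0.5 × 5.91 × 0.53² = 0.83 mA, giving V_SD = V_DD − I_D R_D = 8.74 − 0.83 × 2.9 = 6.33 V.
V_SD = 6.33 V ≥ V_ov = 0.53 V, confirming saturation.

I_D = 0.830 mA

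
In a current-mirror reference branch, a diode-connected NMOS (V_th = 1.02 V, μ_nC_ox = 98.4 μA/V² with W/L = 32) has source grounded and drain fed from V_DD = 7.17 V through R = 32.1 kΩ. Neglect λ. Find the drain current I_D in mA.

I_D = 0.181 mA

With gate tied to drain, V_GS = V_DS ≥ V_GS − V_th, so the device is in saturation.
k_n = μ_nC_ox · (W/L) = 3.149 mA/V².
KCL at the drain: ½ k_n (V_GS − V_th)² = (V_DD − V_GS)/R.
Let x = V_GS − 1.02. Then 50.5 x² + x − 6.15 = 0, giving x = 0.339 V (positive root), so V_GS = 1.36 V.
I_D = (V_DD − V_GS)/R = (7.17 − 1.36) / 32.1 = 0.181 mA.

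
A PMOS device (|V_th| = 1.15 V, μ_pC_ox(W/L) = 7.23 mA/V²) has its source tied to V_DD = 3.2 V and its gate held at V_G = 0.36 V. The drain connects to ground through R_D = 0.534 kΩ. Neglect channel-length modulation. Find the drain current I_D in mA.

I_D = 5.08 mA

V_SG = V_DD − V_G = 3.2 − 0.36 = 2.84 V, so V_ov = 2.84 − 1.15 = 1.69 V.
Assume saturation: I_D = ½ k_p V_ov² = 0.5 × 7.23 × 1.69² = 10.3 mA, giving V_SD = V_DD − I_D R_D = 3.2 − 10.3 × 0.534 = -2.31 V.
But -2.31 V < V_ov = 1.69 V, so the device is actually in triode.
In triode I_D = k_p[V_ov V_SD − ½ V_SD²] and I_D = (V_DD − V_SD)/R_D. Equating: 1.93 V_SD² − 7.525 V_SD + 3.2 = 0, giving V_SD = 0.486 V (the root below V_ov).
I_D = (3.2 − 0.486) / 0.534 = 5.08 mA.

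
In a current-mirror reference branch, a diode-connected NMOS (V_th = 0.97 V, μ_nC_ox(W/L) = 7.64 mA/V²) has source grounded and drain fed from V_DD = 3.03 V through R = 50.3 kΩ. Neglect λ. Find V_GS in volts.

V_GS = 1.07 V

With gate tied to drain, V_GS = V_DS ≥ V_GS − V_th, so the device is in saturation.
KCL at the drain: ½ k_n (V_GS − V_th)² = (V_DD − V_GS)/R.
Let x = V_GS − 0.97. Then 192 x² + x − 2.06 = 0, giving x = 0.101 V (positive root), so V_GS = 1.07 V.
I_D = (V_DD − V_GS)/R = (3.03 − 1.07) / 50.3 = 0.0389 mA.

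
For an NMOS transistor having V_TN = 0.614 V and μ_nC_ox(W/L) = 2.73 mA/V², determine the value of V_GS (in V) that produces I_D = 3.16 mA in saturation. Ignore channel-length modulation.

In saturation I_D = ½ k_n (V_GS − V_TN)², so V_GS − V_TN = √(2 I_D / k_n) = √(2 × 3.16 / 2.73) = 1.52 V.
V_GS = 0.614 + 1.52 = 2.14 V.

V_GS = 2.14 V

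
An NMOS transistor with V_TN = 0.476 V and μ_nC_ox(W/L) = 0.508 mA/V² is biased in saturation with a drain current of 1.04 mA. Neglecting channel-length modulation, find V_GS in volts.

V_GS = 2.50 V

In saturation I_D = ½ k_n (V_GS − V_TN)², so V_GS − V_TN = √(2 I_D / k_n) = √(2 × 1.04 / 0.508) = 2.02 V.
V_GS = 0.476 + 2.02 = 2.5 V.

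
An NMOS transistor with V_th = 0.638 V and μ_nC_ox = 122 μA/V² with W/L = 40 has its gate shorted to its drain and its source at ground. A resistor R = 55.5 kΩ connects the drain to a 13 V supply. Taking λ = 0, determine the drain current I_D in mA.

I_D = 0.217 mA

With gate tied to drain, V_GS = V_DS ≥ V_GS − V_th, so the device is in saturation.
k_n = μ_nC_ox · (W/L) = 4.88 mA/V².
KCL at the drain: ½ k_n (V_GS − V_th)² = (V_DD − V_GS)/R.
Let x = V_GS − 0.638. Then 135 x² + x − 12.36 = 0, giving x = 0.298 V (positive root), so V_GS = 0.936 V.
I_D = (V_DD − V_GS)/R = (13 − 0.936) / 55.5 = 0.217 mA.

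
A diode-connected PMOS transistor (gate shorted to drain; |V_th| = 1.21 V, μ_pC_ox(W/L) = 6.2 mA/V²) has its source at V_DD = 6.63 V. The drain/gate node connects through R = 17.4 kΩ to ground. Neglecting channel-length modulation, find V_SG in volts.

V_SG = 1.52 V

With gate tied to drain, V_SG = V_SD ≥ V_SG − |V_th|, so the device is in saturation.
KCL at the drain: ½ k_p (V_SG − |V_th|)² = (V_DD − V_SG)/R.
Let x = V_SG − 1.21. Then 53.9 x² + x − 5.42 = 0, giving x = 0.308 V (positive root), so V_SG = 1.52 V.
I_D = (V_DD − V_SG)/R = (6.63 − 1.52) / 17.4 = 0.294 mA.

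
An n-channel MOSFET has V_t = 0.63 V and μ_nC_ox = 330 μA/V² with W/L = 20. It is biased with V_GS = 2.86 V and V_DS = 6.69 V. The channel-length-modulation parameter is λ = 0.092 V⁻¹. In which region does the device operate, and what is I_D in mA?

Saturation; I_D = 26.5 mA

k_n = μ_nC_ox · (W/L) = 6.6 mA/V².
V_ov = V_GS − V_t = 2.86 − 0.63 = 2.23 V.
Since V_DS = 6.69 V ≥ V_ov = 2.23 V, the device is in saturation.
I_D = ½ k_n V_ov² (1 + λ V_DS) = 0.5 × 6.6 × 2.23² × (1 + 0.092 × 6.69) = 26.5 mA.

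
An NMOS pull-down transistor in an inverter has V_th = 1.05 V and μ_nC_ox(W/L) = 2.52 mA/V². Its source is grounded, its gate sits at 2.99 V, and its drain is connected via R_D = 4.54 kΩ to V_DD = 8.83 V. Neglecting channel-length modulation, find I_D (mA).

I_D = 1.85 mA

V_GS = V_G = 2.99 V, so V_ov = 2.99 − 1.05 = 1.94 V.
Assume saturation: I_D = ½ k_n V_ov² = 0.5 × 2.52 × 1.94² = 4.74 mA, giving V_DS = V_DD − I_D R_D = 8.83 − 4.74 × 4.54 = -12.7 V.
But -12.7 V < V_ov = 1.94 V, so the device is actually in triode.
In triode I_D = k_n[V_ov V_DS − ½ V_DS²] and I_D = (V_DD − V_DS)/R_D. Equating: 5.72 V_DS² − 23.2 V_DS + 8.83 = 0, giving V_DS = 0.425 V (the root below V_ov).
I_D = (8.83 − 0.425) / 4.54 = 1.85 mA.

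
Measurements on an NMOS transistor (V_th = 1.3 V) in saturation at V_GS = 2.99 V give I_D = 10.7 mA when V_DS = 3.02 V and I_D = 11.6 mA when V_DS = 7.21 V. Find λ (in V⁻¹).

λ = 0.0214 V⁻¹

With V_GS fixed, I_D ∝ (1 + λ V_DS) in saturation, so I_D2/I_D1 = (1 + λ V_DS2)/(1 + λ V_DS1).
11.6/10.7 = 1.084 = (1 + 7.21 λ)/(1 + 3.02 λ).
Solving: λ (I_D1 V_DS2 − I_D2 V_DS1) = I_D2 − I_D1, so λ = (11.6 − 10.7) / (10.7 × 7.21 − 11.6 × 3.02) = 0.9 / 42.1 = 0.0214 V⁻¹.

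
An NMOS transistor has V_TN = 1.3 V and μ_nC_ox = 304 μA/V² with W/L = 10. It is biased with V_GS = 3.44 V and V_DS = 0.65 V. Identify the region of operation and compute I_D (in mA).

k_n = μ_nC_ox · (W/L) = 3.04 mA/V².
V_ov = V_GS − V_TN = 3.44 − 1.3 = 2.14 V.
Since V_DS = 0.65 V < V_ov = 2.14 V, the device is in the triode region.
I_D = k_n [V_ov · V_DS − ½ V_DS²] = 3.04 × [2.14 × 0.65 − 0.5 × 0.65²] = 3.59 mA.

Triode; I_D = 3.59 mA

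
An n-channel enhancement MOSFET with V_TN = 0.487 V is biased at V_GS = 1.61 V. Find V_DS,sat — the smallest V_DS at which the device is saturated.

The boundary between triode and saturation is V_DS = V_GS − V_TN = V_ov.
V_ov = 1.61 − 0.487 = 1.12 V.

V_DS,sat = 1.12 V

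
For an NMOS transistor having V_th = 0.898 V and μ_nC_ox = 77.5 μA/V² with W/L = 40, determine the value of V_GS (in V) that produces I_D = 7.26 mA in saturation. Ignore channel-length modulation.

V_GS = 3.06 V

k_n = μ_nC_ox · (W/L) = 3.1 mA/V².
In saturation I_D = ½ k_n (V_GS − V_th)², so V_GS − V_th = √(2 I_D / k_n) = √(2 × 7.26 / 3.1) = 2.16 V.
V_GS = 0.898 + 2.16 = 3.06 V.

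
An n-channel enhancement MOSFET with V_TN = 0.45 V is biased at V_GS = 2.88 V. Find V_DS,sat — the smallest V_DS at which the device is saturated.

The boundary between triode and saturation is V_DS = V_GS − V_TN = V_ov.
V_ov = 2.88 − 0.45 = 2.43 V.

V_DS,sat = 2.43 V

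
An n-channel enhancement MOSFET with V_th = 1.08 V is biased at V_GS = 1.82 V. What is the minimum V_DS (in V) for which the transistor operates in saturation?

V_DS,sat = 0.740 V

The boundary between triode and saturation is V_DS = V_GS − V_th = V_ov.
V_ov = 1.82 − 1.08 = 0.74 V.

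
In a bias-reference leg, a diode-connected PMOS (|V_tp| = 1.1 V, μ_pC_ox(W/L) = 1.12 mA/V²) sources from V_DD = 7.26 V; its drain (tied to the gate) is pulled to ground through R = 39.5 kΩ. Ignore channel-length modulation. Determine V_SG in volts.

V_SG = 1.61 V

With gate tied to drain, V_SG = V_SD ≥ V_SG − |V_tp|, so the device is in saturation.
KCL at the drain: ½ k_p (V_SG − |V_tp|)² = (V_DD − V_SG)/R.
Let x = V_SG − 1.1. Then 22.1 x² + x − 6.16 = 0, giving x = 0.506 V (positive root), so V_SG = 1.61 V.
I_D = (V_DD − V_SG)/R = (7.26 − 1.61) / 39.5 = 0.143 mA.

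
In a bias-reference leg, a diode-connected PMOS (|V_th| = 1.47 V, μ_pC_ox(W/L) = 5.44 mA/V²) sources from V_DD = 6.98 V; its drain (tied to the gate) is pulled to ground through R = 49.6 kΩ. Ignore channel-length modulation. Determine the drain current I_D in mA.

I_D = 0.107 mA

With gate tied to drain, V_SG = V_SD ≥ V_SG − |V_th|, so the device is in saturation.
KCL at the drain: ½ k_p (V_SG − |V_th|)² = (V_DD − V_SG)/R.
Let x = V_SG − 1.47. Then 135 x² + x − 5.51 = 0, giving x = 0.198 V (positive root), so V_SG = 1.67 V.
I_D = (V_DD − V_SG)/R = (6.98 − 1.67) / 49.6 = 0.107 mA.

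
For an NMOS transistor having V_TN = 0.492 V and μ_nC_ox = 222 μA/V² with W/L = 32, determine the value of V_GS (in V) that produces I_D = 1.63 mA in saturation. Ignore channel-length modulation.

V_GS = 1.17 V

k_n = μ_nC_ox · (W/L) = 7.104 mA/V².
In saturation I_D = ½ k_n (V_GS − V_TN)², so V_GS − V_TN = √(2 I_D / k_n) = √(2 × 1.63 / 7.104) = 0.677 V.
V_GS = 0.492 + 0.677 = 1.17 V.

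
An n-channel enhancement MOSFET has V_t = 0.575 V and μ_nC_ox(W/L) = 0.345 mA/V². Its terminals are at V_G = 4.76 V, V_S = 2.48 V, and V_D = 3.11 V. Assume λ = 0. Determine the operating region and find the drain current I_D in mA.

V_GS = V_G − V_S = 4.76 − 2.48 = 2.28 V; V_DS = V_D − V_S = 3.11 − 2.48 = 0.63 V.
V_ov = V_GS − V_t = 2.28 − 0.575 = 1.7 V.
Since V_DS = 0.63 V < V_ov = 1.7 V, the device is in the triode region.
I_D = k_n [V_ov · V_DS − ½ V_DS²] = 0.345 × [1.7 × 0.63 − 0.5 × 0.63²] = 0.302 mA.

Triode; I_D = 0.302 mA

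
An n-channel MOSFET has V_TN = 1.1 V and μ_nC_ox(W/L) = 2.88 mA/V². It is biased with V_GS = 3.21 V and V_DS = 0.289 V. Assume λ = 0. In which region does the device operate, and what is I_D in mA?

Triode; I_D = 1.64 mA

V_ov = V_GS − V_TN = 3.21 − 1.1 = 2.11 V.
Since V_DS = 0.289 V < V_ov = 2.11 V, the device is in the triode region.
I_D = k_n [V_ov · V_DS − ½ V_DS²] = 2.88 × [2.11 × 0.289 − 0.5 × 0.289²] = 1.64 mA.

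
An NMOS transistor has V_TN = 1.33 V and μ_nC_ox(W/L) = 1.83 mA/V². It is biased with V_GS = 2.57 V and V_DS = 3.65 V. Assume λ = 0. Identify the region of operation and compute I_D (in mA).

V_ov = V_GS − V_TN = 2.57 − 1.33 = 1.24 V.
Since V_DS = 3.65 V ≥ V_ov = 1.24 V, the device is in saturation.
I_D = ½ k_n V_ov² = 0.5 × 1.83 × 1.24² = 1.41 mA.

Saturation; I_D = 1.41 mA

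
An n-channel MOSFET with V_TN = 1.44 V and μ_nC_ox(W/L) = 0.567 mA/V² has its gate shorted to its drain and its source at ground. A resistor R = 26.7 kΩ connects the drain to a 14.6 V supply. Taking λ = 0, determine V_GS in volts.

With gate tied to drain, V_GS = V_DS ≥ V_GS − V_TN, so the device is in saturation.
KCL at the drain: ½ k_n (V_GS − V_TN)² = (V_DD − V_GS)/R.
Let x = V_GS − 1.44. Then 7.57 x² + x − 13.16 = 0, giving x = 1.25 V (positive root), so V_GS = 2.69 V.
I_D = (V_DD − V_GS)/R = (14.6 − 2.69) / 26.7 = 0.446 mA.

V_GS = 2.69 V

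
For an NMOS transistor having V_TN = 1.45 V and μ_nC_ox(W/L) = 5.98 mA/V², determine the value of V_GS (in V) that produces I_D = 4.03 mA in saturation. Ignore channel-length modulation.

In saturation I_D = ½ k_n (V_GS − V_TN)², so V_GS − V_TN = √(2 I_D / k_n) = √(2 × 4.03 / 5.98) = 1.16 V.
V_GS = 1.45 + 1.16 = 2.61 V.

V_GS = 2.61 V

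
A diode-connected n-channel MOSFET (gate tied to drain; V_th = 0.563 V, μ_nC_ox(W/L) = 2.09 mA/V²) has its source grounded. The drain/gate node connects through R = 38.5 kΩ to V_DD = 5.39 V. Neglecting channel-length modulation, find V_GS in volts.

With gate tied to drain, V_GS = V_DS ≥ V_GS − V_th, so the device is in saturation.
KCL at the drain: ½ k_n (V_GS − V_th)² = (V_DD − V_GS)/R.
Let x = V_GS − 0.563. Then 40.2 x² + x − 4.827 = 0, giving x = 0.334 V (positive root), so V_GS = 0.897 V.
I_D = (V_DD − V_GS)/R = (5.39 − 0.897) / 38.5 = 0.117 mA.

V_GS = 0.897 V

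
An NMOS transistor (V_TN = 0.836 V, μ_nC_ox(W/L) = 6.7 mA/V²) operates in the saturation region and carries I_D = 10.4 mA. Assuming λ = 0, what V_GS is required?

In saturation I_D = ½ k_n (V_GS − V_TN)², so V_GS − V_TN = √(2 I_D / k_n) = √(2 × 10.4 / 6.7) = 1.76 V.
V_GS = 0.836 + 1.76 = 2.6 V.

V_GS = 2.60 V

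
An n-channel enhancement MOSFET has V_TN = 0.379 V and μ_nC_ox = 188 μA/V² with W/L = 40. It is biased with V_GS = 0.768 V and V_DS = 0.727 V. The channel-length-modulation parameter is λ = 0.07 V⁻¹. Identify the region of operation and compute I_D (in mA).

k_n = μ_nC_ox · (W/L) = 7.52 mA/V².
V_ov = V_GS − V_TN = 0.768 − 0.379 = 0.389 V.
Since V_DS = 0.727 V ≥ V_ov = 0.389 V, the device is in saturation.
I_D = ½ k_n V_ov² (1 + λ V_DS) = 0.5 × 7.52 × 0.389² × (1 + 0.07 × 0.727) = 0.598 mA.

Saturation; I_D = 0.598 mA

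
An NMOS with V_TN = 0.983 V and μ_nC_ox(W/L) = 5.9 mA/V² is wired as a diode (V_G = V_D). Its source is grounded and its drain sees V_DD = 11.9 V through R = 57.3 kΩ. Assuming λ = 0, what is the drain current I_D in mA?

I_D = 0.186 mA

With gate tied to drain, V_GS = V_DS ≥ V_GS − V_TN, so the device is in saturation.
KCL at the drain: ½ k_n (V_GS − V_TN)² = (V_DD − V_GS)/R.
Let x = V_GS − 0.983. Then 169 x² + x − 10.92 = 0, giving x = 0.251 V (positive root), so V_GS = 1.23 V.
I_D = (V_DD − V_GS)/R = (11.9 − 1.23) / 57.3 = 0.186 mA.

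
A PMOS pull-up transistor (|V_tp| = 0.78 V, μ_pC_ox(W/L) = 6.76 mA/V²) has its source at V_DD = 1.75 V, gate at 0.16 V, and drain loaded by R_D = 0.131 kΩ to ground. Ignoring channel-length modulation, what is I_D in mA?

V_SG = V_DD − V_G = 1.75 − 0.16 = 1.59 V, so V_ov = 1.59 − 0.78 = 0.81 V.
Assume saturation: I_D = ½ k_p V_ov² = 0.5 × 6.76 × 0.81² = 2.22 mA, giving V_SD = V_DD − I_D R_D = 1.75 − 2.22 × 0.131 = 1.46 V.
V_SD = 1.46 V ≥ V_ov = 0.81 V, confirming saturation.

I_D = 2.22 mA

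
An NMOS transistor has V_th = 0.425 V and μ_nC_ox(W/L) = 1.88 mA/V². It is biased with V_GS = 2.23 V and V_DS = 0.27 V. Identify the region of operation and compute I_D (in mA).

V_ov = V_GS − V_th = 2.23 − 0.425 = 1.8 V.
Since V_DS = 0.27 V < V_ov = 1.8 V, the device is in the triode region.
I_D = k_n [V_ov · V_DS − ½ V_DS²] = 1.88 × [1.8 × 0.27 − 0.5 × 0.27²] = 0.848 mA.

Triode; I_D = 0.848 mA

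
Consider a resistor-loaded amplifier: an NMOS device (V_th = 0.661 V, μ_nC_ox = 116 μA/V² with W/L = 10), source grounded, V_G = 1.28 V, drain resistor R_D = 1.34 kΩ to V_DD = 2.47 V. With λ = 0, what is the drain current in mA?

I_D = 0.222 mA

V_GS = V_G = 1.28 V, so V_ov = 1.28 − 0.661 = 0.619 V.
k_n = μ_nC_ox · (W/L) = 1.16 mA/V².
Assume saturation: I_D = ½ k_n V_ov² = 0.5 × 1.16 × 0.619² = 0.222 mA, giving V_DS = V_DD − I_D R_D = 2.47 − 0.222 × 1.34 = 2.17 V.
V_DS = 2.17 V ≥ V_ov = 0.619 V, confirming saturation.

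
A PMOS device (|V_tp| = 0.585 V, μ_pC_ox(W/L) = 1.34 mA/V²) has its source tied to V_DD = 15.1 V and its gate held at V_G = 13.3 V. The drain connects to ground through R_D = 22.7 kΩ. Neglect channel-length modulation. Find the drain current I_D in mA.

I_D = 0.643 mA

V_SG = V_DD − V_G = 15.1 − 13.3 = 1.8 V, so V_ov = 1.8 − 0.585 = 1.21 V.
Assume saturation: I_D = ½ k_p V_ov² = 0.5 × 1.34 × 1.21² = 0.989 mA, giving V_SD = V_DD − I_D R_D = 15.1 − 0.989 × 22.7 = -7.35 V.
But -7.35 V < V_ov = 1.21 V, so the device is actually in triode.
In triode I_D = k_p[V_ov V_SD − ½ V_SD²] and I_D = (V_DD − V_SD)/R_D. Equating: 15.2 V_SD² − 37.96 V_SD + 15.1 = 0, giving V_SD = 0.497 V (the root below V_ov).
I_D = (15.1 − 0.497) / 22.7 = 0.643 mA.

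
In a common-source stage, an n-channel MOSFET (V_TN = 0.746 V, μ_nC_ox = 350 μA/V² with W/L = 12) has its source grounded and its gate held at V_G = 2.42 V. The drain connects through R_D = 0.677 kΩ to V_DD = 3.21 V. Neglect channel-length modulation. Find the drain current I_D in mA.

V_GS = V_G = 2.42 V, so V_ov = 2.42 − 0.746 = 1.67 V.
k_n = μ_nC_ox · (W/L) = 4.2 mA/V².
Assume saturation: I_D = ½ k_n V_ov² = 0.5 × 4.2 × 1.67² = 5.88 mA, giving V_DS = V_DD − I_D R_D = 3.21 − 5.88 × 0.677 = -0.774 V.
But -0.774 V < V_ov = 1.67 V, so the device is actually in triode.
In triode I_D = k_n[V_ov V_DS − ½ V_DS²] and I_D = (V_DD − V_DS)/R_D. Equating: 1.42 V_DS² − 5.76 V_DS + 3.21 = 0, giving V_DS = 0.667 V (the root below V_ov).
I_D = (3.21 − 0.667) / 0.677 = 3.76 mA.

I_D = 3.76 mA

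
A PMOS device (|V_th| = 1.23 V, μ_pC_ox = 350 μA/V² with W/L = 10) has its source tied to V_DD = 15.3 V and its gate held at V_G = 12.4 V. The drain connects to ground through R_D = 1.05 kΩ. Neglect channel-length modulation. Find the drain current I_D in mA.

I_D = 4.88 mA

V_SG = V_DD − V_G = 15.3 − 12.4 = 2.9 V, so V_ov = 2.9 − 1.23 = 1.67 V.
k_p = μ_pC_ox · (W/L) = 3.5 mA/V².
Assume saturation: I_D = ½ k_p V_ov² = 0.5 × 3.5 × 1.67² = 4.88 mA, giving V_SD = V_DD − I_D R_D = 15.3 − 4.88 × 1.05 = 10.2 V.
V_SD = 10.2 V ≥ V_ov = 1.67 V, confirming saturation.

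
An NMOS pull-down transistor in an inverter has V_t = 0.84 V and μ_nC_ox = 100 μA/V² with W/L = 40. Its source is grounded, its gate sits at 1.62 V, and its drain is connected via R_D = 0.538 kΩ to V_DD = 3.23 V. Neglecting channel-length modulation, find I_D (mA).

I_D = 1.22 mA

V_GS = V_G = 1.62 V, so V_ov = 1.62 − 0.84 = 0.78 V.
k_n = μ_nC_ox · (W/L) = 4 mA/V².
Assume saturation: I_D = ½ k_n V_ov² = 0.5 × 4 × 0.78² = 1.22 mA, giving V_DS = V_DD − I_D R_D = 3.23 − 1.22 × 0.538 = 2.58 V.
V_DS = 2.58 V ≥ V_ov = 0.78 V, confirming saturation.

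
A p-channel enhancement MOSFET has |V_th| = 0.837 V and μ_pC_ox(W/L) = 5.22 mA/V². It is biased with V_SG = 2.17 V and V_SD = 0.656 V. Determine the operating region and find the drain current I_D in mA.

Triode; I_D = 3.44 mA

V_ov = V_SG − |V_th| = 2.17 − 0.837 = 1.33 V.
Since V_SD = 0.656 V < V_ov = 1.33 V, the device is in the triode region.
I_D = k_p [V_ov · V_SD − ½ V_SD²] = 5.22 × [1.33 × 0.656 − 0.5 × 0.656²] = 3.44 mA.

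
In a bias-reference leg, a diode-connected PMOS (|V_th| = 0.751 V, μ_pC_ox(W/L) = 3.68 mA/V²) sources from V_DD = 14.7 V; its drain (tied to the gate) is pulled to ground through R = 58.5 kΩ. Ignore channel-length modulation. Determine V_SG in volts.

With gate tied to drain, V_SG = V_SD ≥ V_SG − |V_th|, so the device is in saturation.
KCL at the drain: ½ k_p (V_SG − |V_th|)² = (V_DD − V_SG)/R.
Let x = V_SG − 0.751. Then 108 x² + x − 13.95 = 0, giving x = 0.355 V (positive root), so V_SG = 1.11 V.
I_D = (V_DD − V_SG)/R = (14.7 − 1.11) / 58.5 = 0.232 mA.

V_SG = 1.11 V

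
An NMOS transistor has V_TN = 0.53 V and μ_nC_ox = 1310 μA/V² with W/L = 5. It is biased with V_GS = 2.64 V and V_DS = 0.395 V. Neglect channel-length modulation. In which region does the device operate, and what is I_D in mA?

k_n = μ_nC_ox · (W/L) = 6.55 mA/V².
V_ov = V_GS − V_TN = 2.64 − 0.53 = 2.11 V.
Since V_DS = 0.395 V < V_ov = 2.11 V, the device is in the triode region.
I_D = k_n [V_ov · V_DS − ½ V_DS²] = 6.55 × [2.11 × 0.395 − 0.5 × 0.395²] = 4.95 mA.

Triode; I_D = 4.95 mA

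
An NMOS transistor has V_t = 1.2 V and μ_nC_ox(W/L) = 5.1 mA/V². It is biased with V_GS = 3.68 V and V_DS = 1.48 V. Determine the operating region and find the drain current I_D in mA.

Triode; I_D = 13.1 mA

V_ov = V_GS − V_t = 3.68 − 1.2 = 2.48 V.
Since V_DS = 1.48 V < V_ov = 2.48 V, the device is in the triode region.
I_D = k_n [V_ov · V_DS − ½ V_DS²] = 5.1 × [2.48 × 1.48 − 0.5 × 1.48²] = 13.1 mA.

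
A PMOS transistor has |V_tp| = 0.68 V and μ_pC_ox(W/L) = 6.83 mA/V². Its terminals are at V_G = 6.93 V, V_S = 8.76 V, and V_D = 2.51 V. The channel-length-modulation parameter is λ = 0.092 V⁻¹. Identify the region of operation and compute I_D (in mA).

V_SG = V_S − V_G = 8.76 − 6.93 = 1.83 V; V_SD = V_S − V_D = 8.76 − 2.51 = 6.25 V.
V_ov = V_SG − |V_tp| = 1.83 − 0.68 = 1.15 V.
Since V_SD = 6.25 V ≥ V_ov = 1.15 V, the device is in saturation.
I_D = ½ k_p V_ov² (1 + λ V_SD) = 0.5 × 6.83 × 1.15² × (1 + 0.092 × 6.25) = 7.11 mA.

Saturation; I_D = 7.11 mA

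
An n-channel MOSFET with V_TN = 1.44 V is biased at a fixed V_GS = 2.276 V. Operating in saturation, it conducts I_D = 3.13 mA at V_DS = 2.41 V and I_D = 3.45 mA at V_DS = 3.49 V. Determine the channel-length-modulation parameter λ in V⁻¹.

With V_GS fixed, I_D ∝ (1 + λ V_DS) in saturation, so I_D2/I_D1 = (1 + λ V_DS2)/(1 + λ V_DS1).
3.45/3.13 = 1.102 = (1 + 3.49 λ)/(1 + 2.41 λ).
Solving: λ (I_D1 V_DS2 − I_D2 V_DS1) = I_D2 − I_D1, so λ = (3.45 − 3.13) / (3.13 × 3.49 − 3.45 × 2.41) = 0.32 / 2.61 = 0.123 V⁻¹.

λ = 0.123 V⁻¹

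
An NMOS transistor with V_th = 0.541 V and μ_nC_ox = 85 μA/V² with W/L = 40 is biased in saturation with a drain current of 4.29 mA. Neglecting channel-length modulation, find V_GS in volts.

V_GS = 2.13 V

k_n = μ_nC_ox · (W/L) = 3.4 mA/V².
In saturation I_D = ½ k_n (V_GS − V_th)², so V_GS − V_th = √(2 I_D / k_n) = √(2 × 4.29 / 3.4) = 1.59 V.
V_GS = 0.541 + 1.59 = 2.13 V.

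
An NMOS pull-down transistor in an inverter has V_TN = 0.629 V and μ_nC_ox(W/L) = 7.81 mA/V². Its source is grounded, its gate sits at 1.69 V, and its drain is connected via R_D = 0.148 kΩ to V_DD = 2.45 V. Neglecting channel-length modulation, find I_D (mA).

V_GS = V_G = 1.69 V, so V_ov = 1.69 − 0.629 = 1.06 V.
Assume saturation: I_D = ½ k_n V_ov² = 0.5 × 7.81 × 1.06² = 4.4 mA, giving V_DS = V_DD − I_D R_D = 2.45 − 4.4 × 0.148 = 1.8 V.
V_DS = 1.8 V ≥ V_ov = 1.06 V, confirming saturation.

I_D = 4.40 mA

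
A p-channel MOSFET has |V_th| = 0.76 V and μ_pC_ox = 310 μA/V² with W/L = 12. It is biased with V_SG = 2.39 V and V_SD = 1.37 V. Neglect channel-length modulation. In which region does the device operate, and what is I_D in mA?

Triode; I_D = 4.82 mA

k_p = μ_pC_ox · (W/L) = 3.72 mA/V².
V_ov = V_SG − |V_th| = 2.39 − 0.76 = 1.63 V.
Since V_SD = 1.37 V < V_ov = 1.63 V, the device is in the triode region.
I_D = k_p [V_ov · V_SD − ½ V_SD²] = 3.72 × [1.63 × 1.37 − 0.5 × 1.37²] = 4.82 mA.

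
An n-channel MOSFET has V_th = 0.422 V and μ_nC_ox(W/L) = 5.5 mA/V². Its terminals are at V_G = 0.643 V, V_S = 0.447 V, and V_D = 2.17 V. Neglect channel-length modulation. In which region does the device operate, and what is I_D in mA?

V_GS = V_G − V_S = 0.643 − 0.447 = 0.196 V; V_DS = V_D − V_S = 2.17 − 0.447 = 1.72 V.
V_GS = 0.196 V < V_th = 0.422 V, so the transistor is in cutoff.

Cutoff; I_D = 0 mA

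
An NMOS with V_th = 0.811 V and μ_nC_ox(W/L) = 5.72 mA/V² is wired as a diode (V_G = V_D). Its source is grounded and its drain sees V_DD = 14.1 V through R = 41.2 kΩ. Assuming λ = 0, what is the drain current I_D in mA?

With gate tied to drain, V_GS = V_DS ≥ V_GS − V_th, so the device is in saturation.
KCL at the drain: ½ k_n (V_GS − V_th)² = (V_DD − V_GS)/R.
Let x = V_GS − 0.811. Then 118 x² + x − 13.29 = 0, giving x = 0.332 V (positive root), so V_GS = 1.14 V.
I_D = (V_DD − V_GS)/R = (14.1 − 1.14) / 41.2 = 0.314 mA.

I_D = 0.314 mA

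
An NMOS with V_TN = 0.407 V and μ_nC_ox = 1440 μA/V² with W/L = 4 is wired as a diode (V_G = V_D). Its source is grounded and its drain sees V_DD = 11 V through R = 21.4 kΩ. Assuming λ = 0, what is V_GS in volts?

V_GS = 0.814 V

With gate tied to drain, V_GS = V_DS ≥ V_GS − V_TN, so the device is in saturation.
k_n = μ_nC_ox · (W/L) = 5.76 mA/V².
KCL at the drain: ½ k_n (V_GS − V_TN)² = (V_DD − V_GS)/R.
Let x = V_GS − 0.407. Then 61.6 x² + x − 10.59 = 0, giving x = 0.407 V (positive root), so V_GS = 0.814 V.
I_D = (V_DD − V_GS)/R = (11 − 0.814) / 21.4 = 0.476 mA.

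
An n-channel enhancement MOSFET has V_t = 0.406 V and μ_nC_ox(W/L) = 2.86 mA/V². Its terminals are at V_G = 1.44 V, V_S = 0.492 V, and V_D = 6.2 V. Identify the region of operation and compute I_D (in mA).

Saturation; I_D = 0.420 mA

V_GS = V_G − V_S = 1.44 − 0.492 = 0.948 V; V_DS = V_D − V_S = 6.2 − 0.492 = 5.71 V.
V_ov = V_GS − V_t = 0.948 − 0.406 = 0.542 V.
Since V_DS = 5.71 V ≥ V_ov = 0.542 V, the device is in saturation.
I_D = ½ k_n V_ov² = 0.5 × 2.86 × 0.542² = 0.42 mA.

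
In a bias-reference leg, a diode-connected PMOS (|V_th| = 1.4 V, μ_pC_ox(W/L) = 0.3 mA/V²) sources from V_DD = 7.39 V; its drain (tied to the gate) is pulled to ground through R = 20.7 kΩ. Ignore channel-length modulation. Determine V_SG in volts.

V_SG = 2.64 V

With gate tied to drain, V_SG = V_SD ≥ V_SG − |V_th|, so the device is in saturation.
KCL at the drain: ½ k_p (V_SG − |V_th|)² = (V_DD − V_SG)/R.
Let x = V_SG − 1.4. Then 3.1 x² + x − 5.99 = 0, giving x = 1.24 V (positive root), so V_SG = 2.64 V.
I_D = (V_DD − V_SG)/R = (7.39 − 2.64) / 20.7 = 0.23 mA.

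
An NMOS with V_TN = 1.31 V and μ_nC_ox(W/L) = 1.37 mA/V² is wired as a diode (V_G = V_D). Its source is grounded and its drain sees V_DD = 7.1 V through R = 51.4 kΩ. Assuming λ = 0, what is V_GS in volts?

With gate tied to drain, V_GS = V_DS ≥ V_GS − V_TN, so the device is in saturation.
KCL at the drain: ½ k_n (V_GS − V_TN)² = (V_DD − V_GS)/R.
Let x = V_GS − 1.31. Then 35.2 x² + x − 5.79 = 0, giving x = 0.392 V (positive root), so V_GS = 1.7 V.
I_D = (V_DD − V_GS)/R = (7.1 − 1.7) / 51.4 = 0.105 mA.

V_GS = 1.70 V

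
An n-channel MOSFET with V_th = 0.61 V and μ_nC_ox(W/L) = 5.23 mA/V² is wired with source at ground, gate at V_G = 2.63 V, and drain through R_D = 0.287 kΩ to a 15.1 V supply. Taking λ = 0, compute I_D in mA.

I_D = 10.7 mA

V_GS = V_G = 2.63 V, so V_ov = 2.63 − 0.61 = 2.02 V.
Assume saturation: I_D = ½ k_n V_ov² = 0.5 × 5.23 × 2.02² = 10.7 mA, giving V_DS = V_DD − I_D R_D = 15.1 − 10.7 × 0.287 = 12 V.
V_DS = 12 V ≥ V_ov = 2.02 V, confirming saturation.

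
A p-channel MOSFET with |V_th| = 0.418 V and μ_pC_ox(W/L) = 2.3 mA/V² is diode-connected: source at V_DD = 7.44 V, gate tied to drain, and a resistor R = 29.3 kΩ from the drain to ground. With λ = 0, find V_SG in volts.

With gate tied to drain, V_SG = V_SD ≥ V_SG − |V_th|, so the device is in saturation.
KCL at the drain: ½ k_p (V_SG − |V_th|)² = (V_DD − V_SG)/R.
Let x = V_SG − 0.418. Then 33.7 x² + x − 7.022 = 0, giving x = 0.442 V (positive root), so V_SG = 0.86 V.
I_D = (V_DD − V_SG)/R = (7.44 − 0.86) / 29.3 = 0.225 mA.

V_SG = 0.860 V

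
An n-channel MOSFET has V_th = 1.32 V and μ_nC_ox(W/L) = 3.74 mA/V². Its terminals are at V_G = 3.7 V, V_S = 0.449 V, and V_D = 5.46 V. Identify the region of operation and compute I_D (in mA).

V_GS = V_G − V_S = 3.7 − 0.449 = 3.25 V; V_DS = V_D − V_S = 5.46 − 0.449 = 5.01 V.
V_ov = V_GS − V_th = 3.25 − 1.32 = 1.93 V.
Since V_DS = 5.01 V ≥ V_ov = 1.93 V, the device is in saturation.
I_D = ½ k_n V_ov² = 0.5 × 3.74 × 1.93² = 6.97 mA.

Saturation; I_D = 6.97 mA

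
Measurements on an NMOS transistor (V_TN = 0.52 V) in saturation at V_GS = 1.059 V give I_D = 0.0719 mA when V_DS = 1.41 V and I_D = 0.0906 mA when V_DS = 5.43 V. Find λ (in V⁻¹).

λ = 0.0712 V⁻¹

With V_GS fixed, I_D ∝ (1 + λ V_DS) in saturation, so I_D2/I_D1 = (1 + λ V_DS2)/(1 + λ V_DS1).
0.0906/0.0719 = 1.26 = (1 + 5.43 λ)/(1 + 1.41 λ).
Solving: λ (I_D1 V_DS2 − I_D2 V_DS1) = I_D2 − I_D1, so λ = (0.0906 − 0.0719) / (0.0719 × 5.43 − 0.0906 × 1.41) = 0.0187 / 0.263 = 0.0712 V⁻¹.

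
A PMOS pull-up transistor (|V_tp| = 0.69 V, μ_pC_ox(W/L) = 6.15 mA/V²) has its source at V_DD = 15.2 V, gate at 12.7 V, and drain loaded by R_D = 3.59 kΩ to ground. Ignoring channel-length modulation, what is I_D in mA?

V_SG = V_DD − V_G = 15.2 − 12.7 = 2.5 V, so V_ov = 2.5 − 0.69 = 1.81 V.
Assume saturation: I_D = ½ k_p V_ov² = 0.5 × 6.15 × 1.81² = 10.1 mA, giving V_SD = V_DD − I_D R_D = 15.2 − 10.1 × 3.59 = -21 V.
But -21 V < V_ov = 1.81 V, so the device is actually in triode.
In triode I_D = k_p[V_ov V_SD − ½ V_SD²] and I_D = (V_DD − V_SD)/R_D. Equating: 11 V_SD² − 40.96 V_SD + 15.2 = 0, giving V_SD = 0.418 V (the root below V_ov).
I_D = (15.2 − 0.418) / 3.59 = 4.12 mA.

I_D = 4.12 mA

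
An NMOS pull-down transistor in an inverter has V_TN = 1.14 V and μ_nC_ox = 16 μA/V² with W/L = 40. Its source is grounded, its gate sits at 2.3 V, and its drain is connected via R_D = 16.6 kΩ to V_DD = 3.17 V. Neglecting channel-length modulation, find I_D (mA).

I_D = 0.175 mA

V_GS = V_G = 2.3 V, so V_ov = 2.3 − 1.14 = 1.16 V.
k_n = μ_nC_ox · (W/L) = 0.64 mA/V².
Assume saturation: I_D = ½ k_n V_ov² = 0.5 × 0.64 × 1.16² = 0.431 mA, giving V_DS = V_DD − I_D R_D = 3.17 − 0.431 × 16.6 = -3.98 V.
But -3.98 V < V_ov = 1.16 V, so the device is actually in triode.
In triode I_D = k_n[V_ov V_DS − ½ V_DS²] and I_D = (V_DD − V_DS)/R_D. Equating: 5.31 V_DS² − 13.32 V_DS + 3.17 = 0, giving V_DS = 0.266 V (the root below V_ov).
I_D = (3.17 − 0.266) / 16.6 = 0.175 mA.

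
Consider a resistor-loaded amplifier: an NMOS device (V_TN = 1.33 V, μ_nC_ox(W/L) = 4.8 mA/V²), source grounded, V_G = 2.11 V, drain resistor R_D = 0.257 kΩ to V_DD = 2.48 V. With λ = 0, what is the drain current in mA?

V_GS = V_G = 2.11 V, so V_ov = 2.11 − 1.33 = 0.78 V.
Assume saturation: I_D = ½ k_n V_ov² = 0.5 × 4.8 × 0.78² = 1.46 mA, giving V_DS = V_DD − I_D R_D = 2.48 − 1.46 × 0.257 = 2.1 V.
V_DS = 2.1 V ≥ V_ov = 0.78 V, confirming saturation.

I_D = 1.46 mA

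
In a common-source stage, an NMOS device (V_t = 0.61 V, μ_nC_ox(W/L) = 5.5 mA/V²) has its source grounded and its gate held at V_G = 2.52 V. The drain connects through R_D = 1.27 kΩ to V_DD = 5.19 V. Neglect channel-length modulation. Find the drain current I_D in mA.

I_D = 3.77 mA

V_GS = V_G = 2.52 V, so V_ov = 2.52 − 0.61 = 1.91 V.
Assume saturation: I_D = ½ k_n V_ov² = 0.5 × 5.5 × 1.91² = 10 mA, giving V_DS = V_DD − I_D R_D = 5.19 − 10 × 1.27 = -7.55 V.
But -7.55 V < V_ov = 1.91 V, so the device is actually in triode.
In triode I_D = k_n[V_ov V_DS − ½ V_DS²] and I_D = (V_DD − V_DS)/R_D. Equating: 3.49 V_DS² − 14.34 V_DS + 5.19 = 0, giving V_DS = 0.401 V (the root below V_ov).
I_D = (5.19 − 0.401) / 1.27 = 3.77 mA.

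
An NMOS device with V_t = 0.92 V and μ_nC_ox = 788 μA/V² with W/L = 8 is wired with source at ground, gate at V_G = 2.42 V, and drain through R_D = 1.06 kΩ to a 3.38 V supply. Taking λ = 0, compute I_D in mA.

V_GS = V_G = 2.42 V, so V_ov = 2.42 − 0.92 = 1.5 V.
k_n = μ_nC_ox · (W/L) = 6.304 mA/V².
Assume saturation: I_D = ½ k_n V_ov² = 0.5 × 6.304 × 1.5² = 7.09 mA, giving V_DS = V_DD − I_D R_D = 3.38 − 7.09 × 1.06 = -4.14 V.
But -4.14 V < V_ov = 1.5 V, so the device is actually in triode.
In triode I_D = k_n[V_ov V_DS − ½ V_DS²] and I_D = (V_DD − V_DS)/R_D. Equating: 3.34 V_DS² − 11.02 V_DS + 3.38 = 0, giving V_DS = 0.342 V (the root below V_ov).
I_D = (3.38 − 0.342) / 1.06 = 2.87 mA.

I_D = 2.87 mA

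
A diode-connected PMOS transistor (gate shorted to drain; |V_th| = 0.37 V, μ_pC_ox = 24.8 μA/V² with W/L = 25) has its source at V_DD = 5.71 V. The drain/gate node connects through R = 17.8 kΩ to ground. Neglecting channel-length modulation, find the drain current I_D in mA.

I_D = 0.250 mA

With gate tied to drain, V_SG = V_SD ≥ V_SG − |V_th|, so the device is in saturation.
k_p = μ_pC_ox · (W/L) = 0.62 mA/V².
KCL at the drain: ½ k_p (V_SG − |V_th|)² = (V_DD − V_SG)/R.
Let x = V_SG − 0.37. Then 5.52 x² + x − 5.34 = 0, giving x = 0.897 V (positive root), so V_SG = 1.27 V.
I_D = (V_DD − V_SG)/R = (5.71 − 1.27) / 17.8 = 0.25 mA.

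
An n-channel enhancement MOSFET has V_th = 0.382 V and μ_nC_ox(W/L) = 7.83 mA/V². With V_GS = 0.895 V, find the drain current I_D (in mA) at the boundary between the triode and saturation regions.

At the boundary V_DS = V_ov = V_GS − V_th = 0.895 − 0.382 = 0.513 V.
I_D = ½ k_n V_ov² = 0.5 × 7.83 × 0.513² = 1.03 mA.

I_D = 1.03 mA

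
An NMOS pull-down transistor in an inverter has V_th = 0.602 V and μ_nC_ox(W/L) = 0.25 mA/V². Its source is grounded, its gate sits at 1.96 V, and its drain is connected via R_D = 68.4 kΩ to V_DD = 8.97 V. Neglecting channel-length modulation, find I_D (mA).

I_D = 0.125 mA

V_GS = V_G = 1.96 V, so V_ov = 1.96 − 0.602 = 1.36 V.
Assume saturation: I_D = ½ k_n V_ov² = 0.5 × 0.25 × 1.36² = 0.231 mA, giving V_DS = V_DD − I_D R_D = 8.97 − 0.231 × 68.4 = -6.8 V.
But -6.8 V < V_ov = 1.36 V, so the device is actually in triode.
In triode I_D = k_n[V_ov V_DS − ½ V_DS²] and I_D = (V_DD − V_DS)/R_D. Equating: 8.55 V_DS² − 24.22 V_DS + 8.97 = 0, giving V_DS = 0.438 V (the root below V_ov).
I_D = (8.97 − 0.438) / 68.4 = 0.125 mA.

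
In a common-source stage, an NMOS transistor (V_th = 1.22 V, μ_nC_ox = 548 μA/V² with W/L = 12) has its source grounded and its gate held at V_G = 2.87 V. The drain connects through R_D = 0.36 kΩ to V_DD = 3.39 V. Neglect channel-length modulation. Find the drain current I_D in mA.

I_D = 6.98 mA

V_GS = V_G = 2.87 V, so V_ov = 2.87 − 1.22 = 1.65 V.
k_n = μ_nC_ox · (W/L) = 6.576 mA/V².
Assume saturation: I_D = ½ k_n V_ov² = 0.5 × 6.576 × 1.65² = 8.95 mA, giving V_DS = V_DD − I_D R_D = 3.39 − 8.95 × 0.36 = 0.167 V.
But 0.167 V < V_ov = 1.65 V, so the device is actually in triode.
In triode I_D = k_n[V_ov V_DS − ½ V_DS²] and I_D = (V_DD − V_DS)/R_D. Equating: 1.18 V_DS² − 4.906 V_DS + 3.39 = 0, giving V_DS = 0.876 V (the root below V_ov).
I_D = (3.39 − 0.876) / 0.36 = 6.98 mA.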